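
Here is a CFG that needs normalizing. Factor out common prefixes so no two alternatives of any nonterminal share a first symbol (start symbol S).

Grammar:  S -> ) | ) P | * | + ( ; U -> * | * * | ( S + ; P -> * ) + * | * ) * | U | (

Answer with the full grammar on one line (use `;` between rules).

S has alternatives sharing prefix ')': factor to S → ) S' with S' → ε | P.
U has alternatives sharing prefix '*': factor to U → * U' with U' → ε | *.
P has alternatives sharing prefix '* )': factor to P → * ) P' with P' → + * | *.

S -> * | + ( | ) S'; U -> ( S + | * U'; P -> U | ( | * ) P'; S' -> eps | P; U' -> eps | *; P' -> + * | *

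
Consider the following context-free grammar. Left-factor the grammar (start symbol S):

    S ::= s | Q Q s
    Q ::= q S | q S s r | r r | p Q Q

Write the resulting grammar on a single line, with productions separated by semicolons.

S ::= s | Q Q s; Q ::= r r | p Q Q | q S Q'; Q' ::= ε | s r

Q has alternatives sharing prefix 'q S': factor to Q → q S Q' with Q' → ε | s r.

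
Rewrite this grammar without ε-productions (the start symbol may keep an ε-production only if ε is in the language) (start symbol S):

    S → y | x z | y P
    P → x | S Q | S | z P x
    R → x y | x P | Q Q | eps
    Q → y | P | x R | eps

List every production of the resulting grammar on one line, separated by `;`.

S → y | x z | y P; P → x | S Q | S | z P x; R → x y | x P | Q Q | Q; Q → y | P | x R | x

Nullable nonterminals: {Q, R}.
ε ∉ L(G), so no ε-production is kept.
For each production, add variants omitting each subset of nullable occurrences: P → S Q gives S Q | S. R → Q Q gives Q Q | Q. Q → x R gives x R | x.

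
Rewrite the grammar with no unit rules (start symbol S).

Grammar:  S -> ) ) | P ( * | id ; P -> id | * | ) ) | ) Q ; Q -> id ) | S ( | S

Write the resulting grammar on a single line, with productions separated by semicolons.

S -> ) ) | P ( * | id; P -> id | * | ) ) | ) Q; Q -> ) ) | P ( * | id | id ) | S (

Unit pairs: Q ⇒* {S}.
For every A with A ⇒* B via unit rules, add B's non-unit alternatives to A; then delete every rule of the form X → Y.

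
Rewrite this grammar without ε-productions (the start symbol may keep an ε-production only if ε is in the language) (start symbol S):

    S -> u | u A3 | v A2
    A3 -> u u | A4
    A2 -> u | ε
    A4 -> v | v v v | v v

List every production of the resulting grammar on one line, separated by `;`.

Nullable set = {A2}.
ε ∉ L(G), so no ε-production is kept.
For each production, add variants omitting each subset of nullable occurrences: S → v A2 gives v A2 | v.

S -> u | u A3 | v A2 | v; A3 -> u u | A4; A2 -> u; A4 -> v | v v v | v v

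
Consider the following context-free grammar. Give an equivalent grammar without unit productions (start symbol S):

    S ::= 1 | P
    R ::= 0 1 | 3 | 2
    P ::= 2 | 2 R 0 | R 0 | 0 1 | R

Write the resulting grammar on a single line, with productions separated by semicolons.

S ::= 1 | 2 | 2 R 0 | R 0 | 0 1 | 3; R ::= 0 1 | 3 | 2; P ::= 2 | 2 R 0 | R 0 | 0 1 | 3

Unit pairs: P ⇒* {R}; S ⇒* {P, R}.
For each unit pair (A, B), copy every non-unit production of B to A, then drop all unit productions.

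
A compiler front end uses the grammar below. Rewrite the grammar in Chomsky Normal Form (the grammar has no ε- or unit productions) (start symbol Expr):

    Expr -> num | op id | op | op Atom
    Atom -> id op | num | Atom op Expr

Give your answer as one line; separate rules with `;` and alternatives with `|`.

Expr -> num | X1 X2 | op | X1 Atom; Atom -> X2 X1 | num | Atom Y1; X1 -> op; X2 -> id; Y1 -> X1 Expr

Introduce a nonterminal for each terminal appearing in a rule of length ≥ 2: X1 → op, X2 → id.
Binarize each right-hand side of length ≥ 3 by chaining fresh nonterminals (Y1, Y2, …): affected rules were Atom → Atom X1 Expr.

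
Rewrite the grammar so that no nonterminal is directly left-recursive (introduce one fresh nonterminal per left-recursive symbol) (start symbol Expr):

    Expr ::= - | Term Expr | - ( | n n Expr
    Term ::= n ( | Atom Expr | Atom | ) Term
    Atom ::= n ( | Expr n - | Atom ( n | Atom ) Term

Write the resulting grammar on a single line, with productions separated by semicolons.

Atom is directly left-recursive.
For Atom: α = {( n, ) Term}, β = {n (, Expr n -}. Rewrite as Atom → β Atom1 and Atom1 → α Atom1 | ε.

Expr ::= - | Term Expr | - ( | n n Expr; Term ::= n ( | Atom Expr | Atom | ) Term; Atom ::= n ( Atom1 | Expr n - Atom1; Atom1 ::= ( n Atom1 | ) Term Atom1 | ε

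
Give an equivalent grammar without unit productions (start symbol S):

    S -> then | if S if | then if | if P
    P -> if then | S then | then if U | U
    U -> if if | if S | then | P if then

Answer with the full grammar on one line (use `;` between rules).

Unit pairs: P ⇒* {U}.
For every A with A ⇒* B via unit rules, add B's non-unit alternatives to A; then delete every rule of the form X → Y.

S -> then | if S if | then if | if P; P -> if if | if S | then | P if then | if then | S then | then if U; U -> if if | if S | then | P if then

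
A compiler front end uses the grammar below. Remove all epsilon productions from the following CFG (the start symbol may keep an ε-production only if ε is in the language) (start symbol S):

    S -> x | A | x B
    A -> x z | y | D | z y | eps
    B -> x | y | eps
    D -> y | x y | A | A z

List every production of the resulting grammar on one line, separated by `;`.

S -> x | A | x B | eps; A -> x z | y | D | z y; B -> x | y; D -> y | x y | A | A z | z

Nullable set = {A, B, D, S}.
ε ∈ L(G) since S is nullable, so keep S → ε.
For each production, add variants omitting each subset of nullable occurrences: D → A z gives A z | z.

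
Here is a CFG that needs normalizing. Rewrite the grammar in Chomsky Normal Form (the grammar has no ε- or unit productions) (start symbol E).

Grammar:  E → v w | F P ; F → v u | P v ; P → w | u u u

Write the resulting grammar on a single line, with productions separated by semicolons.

Introduce a nonterminal for each terminal appearing in a rule of length ≥ 2: X1 → v, X2 → w, X3 → u.
Binarize each right-hand side of length ≥ 3 by chaining fresh nonterminals (Y1, Y2, …): affected rules were P → X3 X3 X3.

E → X1 X2 | F P; F → X1 X3 | P X1; P → w | X3 Y1; X1 → v; X2 → w; X3 → u; Y1 → X3 X3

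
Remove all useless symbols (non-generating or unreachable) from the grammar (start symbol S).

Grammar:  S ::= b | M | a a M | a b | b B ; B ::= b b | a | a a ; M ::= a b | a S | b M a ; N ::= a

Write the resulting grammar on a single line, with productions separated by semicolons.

S ::= b | M | a a M | a b | b B; B ::= b b | a | a a; M ::= a b | a S | b M a

Generating nonterminals: {B, M, N, S}.
Reachable from S after that: {B, M, S}.
Removed useless symbols: {N} and every production mentioning them.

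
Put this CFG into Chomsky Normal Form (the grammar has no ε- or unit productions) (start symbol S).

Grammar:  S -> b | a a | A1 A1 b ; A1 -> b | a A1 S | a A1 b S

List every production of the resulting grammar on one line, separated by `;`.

S -> b | X1 X1 | A1 Y1; A1 -> b | X1 Y2 | X1 Y3; X1 -> a; X2 -> b; Y1 -> A1 X2; Y2 -> A1 S; Y3 -> A1 Y4; Y4 -> X2 S

Introduce a nonterminal for each terminal appearing in a rule of length ≥ 2: X1 → a, X2 → b.
Binarize each right-hand side of length ≥ 3 by chaining fresh nonterminals (Y1, Y2, …): affected rules were S → A1 A1 X2; A1 → X1 A1 S; A1 → X1 A1 X2 S.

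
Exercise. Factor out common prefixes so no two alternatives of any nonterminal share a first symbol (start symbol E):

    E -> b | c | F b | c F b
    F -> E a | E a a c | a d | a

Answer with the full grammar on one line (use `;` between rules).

E -> b | F b | c E'; F -> E a F' | a F''; E' -> ε | F b; F' -> ε | a c; F'' -> d | ε

E has alternatives sharing prefix 'c': factor to E → c E' with E' → ε | F b.
F has alternatives sharing prefix 'E a': factor to F → E a F' with F' → ε | a c.
F has alternatives sharing prefix 'a': factor to F → a F'' with F'' → d | ε.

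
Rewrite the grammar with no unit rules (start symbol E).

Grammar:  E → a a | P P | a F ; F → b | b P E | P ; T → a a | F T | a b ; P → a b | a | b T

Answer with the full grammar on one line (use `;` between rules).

Unit pairs: F ⇒* {P}.
For each unit pair (A, B), copy every non-unit production of B to A, then drop all unit productions.

E → a a | P P | a F; F → b | b P E | a b | a | b T; T → a a | F T | a b; P → a b | a | b T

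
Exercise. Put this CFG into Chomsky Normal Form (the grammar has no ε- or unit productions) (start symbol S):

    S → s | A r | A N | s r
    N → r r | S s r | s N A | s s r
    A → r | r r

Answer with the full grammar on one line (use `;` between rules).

Introduce a nonterminal for each terminal appearing in a rule of length ≥ 2: X1 → r, X2 → s.
Binarize each right-hand side of length ≥ 3 by chaining fresh nonterminals (Y1, Y2, …): affected rules were N → S X2 X1; N → X2 N A; N → X2 X2 X1.

S → s | A X1 | A N | X2 X1; N → X1 X1 | S Y1 | X2 Y2 | X2 Y3; A → r | X1 X1; X1 → r; X2 → s; Y1 → X2 X1; Y2 → N A; Y3 → X2 X1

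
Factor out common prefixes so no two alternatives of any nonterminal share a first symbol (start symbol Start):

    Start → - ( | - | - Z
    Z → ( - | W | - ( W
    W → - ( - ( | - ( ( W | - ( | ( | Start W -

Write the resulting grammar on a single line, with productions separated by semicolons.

Start → - Start1; Z → ( - | W | - ( W; W → ( | Start W - | - ( W1; Start1 → ( | ε | Z; W1 → - ( | ( W | ε

Start has alternatives sharing prefix '-': factor to Start → - Start1 with Start1 → ( | ε | Z.
W has alternatives sharing prefix '- (': factor to W → - ( W1 with W1 → - ( | ( W | ε.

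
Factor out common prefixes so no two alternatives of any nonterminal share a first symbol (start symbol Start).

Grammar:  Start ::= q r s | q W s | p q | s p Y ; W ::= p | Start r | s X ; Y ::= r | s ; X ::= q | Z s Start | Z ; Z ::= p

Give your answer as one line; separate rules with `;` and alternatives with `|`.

Start ::= p q | s p Y | q Start1; W ::= p | Start r | s X; Y ::= r | s; X ::= q | Z X1; Z ::= p; Start1 ::= r s | W s; X1 ::= s Start | ε

Start has alternatives sharing prefix 'q': factor to Start → q Start1 with Start1 → r s | W s.
X has alternatives sharing prefix 'Z': factor to X → Z X1 with X1 → s Start | ε.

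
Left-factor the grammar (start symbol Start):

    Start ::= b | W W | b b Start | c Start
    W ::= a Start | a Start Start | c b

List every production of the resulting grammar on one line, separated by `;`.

Start has alternatives sharing prefix 'b': factor to Start → b Start1 with Start1 → ε | b Start.
W has alternatives sharing prefix 'a Start': factor to W → a Start W1 with W1 → ε | Start.

Start ::= W W | c Start | b Start1; W ::= c b | a Start W1; Start1 ::= epsilon | b Start; W1 ::= epsilon | Start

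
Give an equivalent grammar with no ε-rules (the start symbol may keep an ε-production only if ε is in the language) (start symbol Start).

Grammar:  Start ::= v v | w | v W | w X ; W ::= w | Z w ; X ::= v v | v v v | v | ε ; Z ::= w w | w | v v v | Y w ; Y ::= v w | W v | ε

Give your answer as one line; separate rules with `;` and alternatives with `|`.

Nullable nonterminals: {X, Y}.
ε ∉ L(G), so no ε-production is kept.

Start ::= v v | w | v W | w X; W ::= w | Z w; X ::= v v | v v v | v; Z ::= w w | w | v v v | Y w; Y ::= v w | W v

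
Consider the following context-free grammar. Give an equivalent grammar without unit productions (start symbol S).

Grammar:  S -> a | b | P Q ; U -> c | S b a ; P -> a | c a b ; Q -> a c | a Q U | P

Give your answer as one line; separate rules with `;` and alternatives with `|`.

S -> a | b | P Q; U -> c | S b a; P -> a | c a b; Q -> a | c a b | a c | a Q U

Unit pairs: Q ⇒* {P}.
For each unit pair (A, B), copy every non-unit production of B to A, then drop all unit productions.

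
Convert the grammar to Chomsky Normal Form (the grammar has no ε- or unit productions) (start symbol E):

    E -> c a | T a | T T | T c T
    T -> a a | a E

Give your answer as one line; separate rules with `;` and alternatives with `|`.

E -> X1 X2 | T X2 | T T | T Y1; T -> X2 X2 | X2 E; X1 -> c; X2 -> a; Y1 -> X1 T

Introduce a nonterminal for each terminal appearing in a rule of length ≥ 2: X1 → c, X2 → a.
Binarize each right-hand side of length ≥ 3 by chaining fresh nonterminals (Y1, Y2, …): affected rules were E → T X1 T.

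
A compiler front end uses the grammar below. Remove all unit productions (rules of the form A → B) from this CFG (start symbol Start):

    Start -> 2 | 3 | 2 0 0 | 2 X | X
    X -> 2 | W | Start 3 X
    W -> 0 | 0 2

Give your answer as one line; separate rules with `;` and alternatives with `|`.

Start -> 2 | 3 | 2 0 0 | 2 X | Start 3 X | 0 | 0 2; X -> 2 | Start 3 X | 0 | 0 2; W -> 0 | 0 2

Unit pairs: Start ⇒* {W, X}; X ⇒* {W}.
For every A with A ⇒* B via unit rules, add B's non-unit alternatives to A; then delete every rule of the form X → Y.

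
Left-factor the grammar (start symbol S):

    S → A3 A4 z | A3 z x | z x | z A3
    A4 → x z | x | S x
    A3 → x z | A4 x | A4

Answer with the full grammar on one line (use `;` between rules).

S → A3 S' | z S''; A4 → S x | x A4'; A3 → x z | A4 A3'; S' → A4 z | z x; S'' → x | A3; A4' → z | ε; A3' → x | ε

S has alternatives sharing prefix 'A3': factor to S → A3 S' with S' → A4 z | z x.
S has alternatives sharing prefix 'z': factor to S → z S'' with S'' → x | A3.
A4 has alternatives sharing prefix 'x': factor to A4 → x A4' with A4' → z | ε.
A3 has alternatives sharing prefix 'A4': factor to A3 → A4 A3' with A3' → x | ε.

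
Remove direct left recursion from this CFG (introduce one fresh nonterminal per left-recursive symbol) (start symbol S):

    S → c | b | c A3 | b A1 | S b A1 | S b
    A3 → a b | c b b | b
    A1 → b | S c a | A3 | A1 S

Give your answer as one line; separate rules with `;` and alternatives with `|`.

Directly left-recursive nonterminals: S, A1.
For S: α = {b A1, b}, β = {c, b, c A3, b A1}. Rewrite as S → β S' and S' → α S' | ε.
For A1: α = {S}, β = {b, S c a, A3}. Rewrite as A1 → β A1' and A1' → α A1' | ε.

S → c S' | b S' | c A3 S' | b A1 S'; A3 → a b | c b b | b; A1 → b A1' | S c a A1' | A3 A1'; S' → b A1 S' | b S' | epsilon; A1' → S A1' | epsilon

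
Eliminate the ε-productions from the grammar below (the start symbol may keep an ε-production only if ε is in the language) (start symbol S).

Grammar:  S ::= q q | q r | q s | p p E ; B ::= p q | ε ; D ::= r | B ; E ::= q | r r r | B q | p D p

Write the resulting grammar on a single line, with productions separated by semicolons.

Nullable nonterminals: {B, D}.
ε ∉ L(G), so no ε-production is kept.
Expand every rule over subsets of its nullable positions: E → p D p gives p D p | p p.

S ::= q q | q r | q s | p p E; B ::= p q; D ::= r | B; E ::= q | r r r | B q | p D p | p p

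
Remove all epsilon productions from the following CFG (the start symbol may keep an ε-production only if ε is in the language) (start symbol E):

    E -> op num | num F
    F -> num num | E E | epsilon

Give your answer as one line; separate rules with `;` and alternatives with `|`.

E -> op num | num F | num; F -> num num | E E

The nullable symbols are {F}.
ε ∉ L(G), so no ε-production is kept.
Expand every rule over subsets of its nullable positions: E → num F gives num F | num.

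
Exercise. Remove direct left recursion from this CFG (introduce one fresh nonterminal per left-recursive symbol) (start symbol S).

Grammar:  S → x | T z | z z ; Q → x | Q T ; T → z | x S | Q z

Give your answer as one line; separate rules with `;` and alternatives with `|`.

S → x | T z | z z; Q → x Q'; T → z | x S | Q z; Q' → T Q' | ε

Directly left-recursive nonterminal: Q.
For Q: α = {T}, β = {x}. Rewrite as Q → β Q' and Q' → α Q' | ε.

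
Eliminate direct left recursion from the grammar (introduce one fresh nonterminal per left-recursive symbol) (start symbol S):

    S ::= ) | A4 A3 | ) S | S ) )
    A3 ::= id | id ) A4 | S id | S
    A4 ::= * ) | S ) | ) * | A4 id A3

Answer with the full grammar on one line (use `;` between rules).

S ::= ) S' | A4 A3 S' | ) S S'; A3 ::= id | id ) A4 | S id | S; A4 ::= * ) A4' | S ) A4' | ) * A4'; S' ::= ) ) S' | ε; A4' ::= id A3 A4' | ε

Left recursion appears on S, A4.
For S: α = {) )}, β = {), A4 A3, ) S}. Rewrite as S → β S' and S' → α S' | ε.
For A4: α = {id A3}, β = {* ), S ), ) *}. Rewrite as A4 → β A4' and A4' → α A4' | ε.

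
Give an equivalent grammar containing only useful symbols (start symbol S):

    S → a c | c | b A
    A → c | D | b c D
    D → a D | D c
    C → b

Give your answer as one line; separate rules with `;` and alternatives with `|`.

Generating nonterminals: {A, C, S}.
Reachable from S after that: {A, S}.
Removed useless symbols: {C, D} and every production mentioning them.

S → a c | c | b A; A → c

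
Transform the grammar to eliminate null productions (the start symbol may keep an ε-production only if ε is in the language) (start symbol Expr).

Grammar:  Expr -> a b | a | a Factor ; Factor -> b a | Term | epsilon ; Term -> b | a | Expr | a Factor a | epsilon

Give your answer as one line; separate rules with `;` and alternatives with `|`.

Expr -> a b | a | a Factor; Factor -> b a | Term; Term -> b | a | Expr | a Factor a | a a

Nullable set = {Factor, Term}.
ε ∉ L(G), so no ε-production is kept.
Add the nullable-subset variants: Term → a Factor a gives a Factor a | a a.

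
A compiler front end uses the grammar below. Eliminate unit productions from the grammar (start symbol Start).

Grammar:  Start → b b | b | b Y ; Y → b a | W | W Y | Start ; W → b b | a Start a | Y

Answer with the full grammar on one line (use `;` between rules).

Start → b b | b | b Y; Y → b b | b | b Y | a Start a | b a | W Y; W → b b | b | b Y | b a | W Y | a Start a

Unit pairs: W ⇒* {Start, Y}; Y ⇒* {Start, W}.
Replace each nonterminal's rules with the union of the non-unit rules of every nonterminal it unit-derives.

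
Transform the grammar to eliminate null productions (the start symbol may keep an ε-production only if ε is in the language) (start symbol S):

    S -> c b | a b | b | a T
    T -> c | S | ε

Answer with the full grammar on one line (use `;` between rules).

Nullable nonterminals: {T}.
ε ∉ L(G), so no ε-production is kept.
Add the nullable-subset variants: S → a T gives a T | a.

S -> c b | a b | b | a T | a; T -> c | S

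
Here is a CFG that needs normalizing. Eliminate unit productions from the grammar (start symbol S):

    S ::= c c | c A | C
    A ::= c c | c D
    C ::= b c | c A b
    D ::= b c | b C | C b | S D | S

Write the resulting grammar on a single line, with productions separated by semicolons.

Unit pairs: D ⇒* {C, S}; S ⇒* {C}.
For each unit pair (A, B), copy every non-unit production of B to A, then drop all unit productions.

S ::= b c | c A b | c c | c A; A ::= c c | c D; C ::= b c | c A b; D ::= c c | c A | b c | c A b | b C | C b | S D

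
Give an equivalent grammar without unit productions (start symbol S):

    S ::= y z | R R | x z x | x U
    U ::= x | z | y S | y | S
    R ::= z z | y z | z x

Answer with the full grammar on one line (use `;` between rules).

Unit pairs: U ⇒* {S}.
Replace each nonterminal's rules with the union of the non-unit rules of every nonterminal it unit-derives.

S ::= y z | R R | x z x | x U; U ::= x | z | y S | y | y z | R R | x z x | x U; R ::= z z | y z | z x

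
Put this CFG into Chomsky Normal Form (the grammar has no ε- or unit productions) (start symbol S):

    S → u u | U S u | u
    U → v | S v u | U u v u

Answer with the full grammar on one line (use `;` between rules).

Introduce a nonterminal for each terminal appearing in a rule of length ≥ 2: X1 → u, X2 → v.
Binarize each right-hand side of length ≥ 3 by chaining fresh nonterminals (Y1, Y2, …): affected rules were S → U S X1; U → S X2 X1; U → U X1 X2 X1.

S → X1 X1 | U Y1 | u; U → v | S Y2 | U Y3; X1 → u; X2 → v; Y1 → S X1; Y2 → X2 X1; Y3 → X1 Y4; Y4 → X2 X1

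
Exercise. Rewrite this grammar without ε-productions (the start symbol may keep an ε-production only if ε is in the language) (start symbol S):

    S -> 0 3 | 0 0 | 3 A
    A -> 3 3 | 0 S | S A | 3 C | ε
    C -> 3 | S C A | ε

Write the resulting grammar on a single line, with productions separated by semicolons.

Nullable nonterminals: {A, C}.
ε ∉ L(G), so no ε-production is kept.
Expand every rule over subsets of its nullable positions: S → 3 A gives 3 A | 3. A → S A gives S A | S. A → 3 C gives 3 C | 3. C → S C A gives S C A | S C | S A | S.

S -> 0 3 | 0 0 | 3 A | 3; A -> 3 3 | 0 S | S A | S | 3 C | 3; C -> 3 | S C A | S C | S A | S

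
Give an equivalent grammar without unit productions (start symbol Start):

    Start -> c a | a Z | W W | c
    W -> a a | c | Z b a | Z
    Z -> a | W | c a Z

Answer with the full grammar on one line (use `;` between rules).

Start -> c a | a Z | W W | c; W -> a | c a Z | a a | c | Z b a; Z -> a | c a Z | a a | c | Z b a

Unit pairs: W ⇒* {Z}; Z ⇒* {W}.
For every A with A ⇒* B via unit rules, add B's non-unit alternatives to A; then delete every rule of the form X → Y.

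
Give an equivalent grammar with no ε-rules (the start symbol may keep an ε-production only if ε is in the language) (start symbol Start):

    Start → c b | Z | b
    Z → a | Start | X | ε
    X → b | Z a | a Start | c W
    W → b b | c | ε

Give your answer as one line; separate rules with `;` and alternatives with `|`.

Start → c b | Z | b | ε; Z → a | Start | X; X → b | Z a | a | a Start | c W | c; W → b b | c

The nullable symbols are {Start, W, Z}.
ε ∈ L(G) since Start is nullable, so keep Start → ε.
For each production, add variants omitting each subset of nullable occurrences: X → Z a gives Z a | a. X → c W gives c W | c.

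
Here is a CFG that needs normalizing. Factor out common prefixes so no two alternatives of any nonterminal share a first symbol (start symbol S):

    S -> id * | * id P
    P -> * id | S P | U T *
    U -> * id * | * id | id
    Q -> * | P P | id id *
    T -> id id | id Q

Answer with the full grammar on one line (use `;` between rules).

S -> id * | * id P; P -> * id | S P | U T *; U -> id | * id U'; Q -> * | P P | id id *; T -> id T'; U' -> * | ε; T' -> id | Q

U has alternatives sharing prefix '* id': factor to U → * id U' with U' → * | ε.
T has alternatives sharing prefix 'id': factor to T → id T' with T' → id | Q.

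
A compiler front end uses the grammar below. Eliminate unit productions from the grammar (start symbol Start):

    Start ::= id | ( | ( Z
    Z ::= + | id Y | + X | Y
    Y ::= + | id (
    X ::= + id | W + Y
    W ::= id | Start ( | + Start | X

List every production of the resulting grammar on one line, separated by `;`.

Unit pairs: W ⇒* {X}; Z ⇒* {Y}.
For every A with A ⇒* B via unit rules, add B's non-unit alternatives to A; then delete every rule of the form X → Y.

Start ::= id | ( | ( Z; Z ::= + | id Y | + X | id (; Y ::= + | id (; X ::= + id | W + Y; W ::= + id | W + Y | id | Start ( | + Start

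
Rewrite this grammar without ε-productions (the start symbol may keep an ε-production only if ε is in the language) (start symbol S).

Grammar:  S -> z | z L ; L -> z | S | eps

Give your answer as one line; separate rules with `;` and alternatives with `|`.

Nullable nonterminals: {L}.
ε ∉ L(G), so no ε-production is kept.

S -> z | z L; L -> z | S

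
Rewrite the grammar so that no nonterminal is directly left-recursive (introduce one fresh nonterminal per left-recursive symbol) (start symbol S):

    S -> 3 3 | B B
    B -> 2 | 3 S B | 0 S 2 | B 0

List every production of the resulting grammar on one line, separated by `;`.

S -> 3 3 | B B; B -> 2 B' | 3 S B B' | 0 S 2 B'; B' -> 0 B' | eps

B is directly left-recursive.
For B: α = {0}, β = {2, 3 S B, 0 S 2}. Rewrite as B → β B' and B' → α B' | ε.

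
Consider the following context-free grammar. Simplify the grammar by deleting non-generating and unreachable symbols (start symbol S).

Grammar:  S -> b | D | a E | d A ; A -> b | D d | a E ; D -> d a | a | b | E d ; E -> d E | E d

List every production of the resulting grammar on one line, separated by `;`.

Generating nonterminals: {A, D, S}.
Reachable from S after that: {A, D, S}.
Removed useless symbols: {E} and every production mentioning them.

S -> b | D | d A; A -> b | D d; D -> d a | a | b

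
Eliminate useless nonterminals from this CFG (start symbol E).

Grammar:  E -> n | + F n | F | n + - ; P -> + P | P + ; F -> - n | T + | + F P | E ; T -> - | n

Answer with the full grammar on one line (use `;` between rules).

Generating nonterminals: {E, F, T}.
Reachable from E after that: {E, F, T}.
Removed useless symbols: {P} and every production mentioning them.

E -> n | + F n | F | n + -; F -> - n | T + | E; T -> - | n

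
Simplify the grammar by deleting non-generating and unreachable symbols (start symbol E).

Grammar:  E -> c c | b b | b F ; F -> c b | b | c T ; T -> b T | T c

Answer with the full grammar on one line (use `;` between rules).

E -> c c | b b | b F; F -> c b | b

Generating nonterminals: {E, F}.
Reachable from E after that: {E, F}.
Removed useless symbols: {T} and every production mentioning them.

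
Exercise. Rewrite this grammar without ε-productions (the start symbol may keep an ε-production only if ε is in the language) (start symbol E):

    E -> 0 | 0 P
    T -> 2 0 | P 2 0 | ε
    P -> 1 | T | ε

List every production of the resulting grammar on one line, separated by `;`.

E -> 0 | 0 P; T -> 2 0 | P 2 0; P -> 1 | T

The nullable symbols are {P, T}.
ε ∉ L(G), so no ε-production is kept.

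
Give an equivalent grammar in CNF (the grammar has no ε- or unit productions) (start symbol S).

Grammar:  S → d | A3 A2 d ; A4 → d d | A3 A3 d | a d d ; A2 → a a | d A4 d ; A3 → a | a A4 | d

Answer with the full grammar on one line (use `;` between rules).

Introduce a nonterminal for each terminal appearing in a rule of length ≥ 2: X1 → d, X2 → a.
Binarize each right-hand side of length ≥ 3 by chaining fresh nonterminals (Y1, Y2, …): affected rules were S → A3 A2 X1; A4 → A3 A3 X1; A4 → X2 X1 X1; A2 → X1 A4 X1.

S → d | A3 Y1; A4 → X1 X1 | A3 Y2 | X2 Y3; A2 → X2 X2 | X1 Y4; A3 → a | X2 A4 | d; X1 → d; X2 → a; Y1 → A2 X1; Y2 → A3 X1; Y3 → X1 X1; Y4 → A4 X1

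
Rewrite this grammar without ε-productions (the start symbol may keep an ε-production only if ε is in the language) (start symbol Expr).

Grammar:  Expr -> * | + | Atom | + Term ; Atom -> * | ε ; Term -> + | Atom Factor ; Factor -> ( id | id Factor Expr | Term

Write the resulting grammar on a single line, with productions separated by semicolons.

Expr -> * | + | Atom | + Term | ε; Atom -> *; Term -> + | Atom Factor | Factor; Factor -> ( id | id Factor Expr | id Factor | Term

The nullable symbols are {Atom, Expr}.
ε ∈ L(G) since Expr is nullable, so keep Expr → ε.
For each production, add variants omitting each subset of nullable occurrences: Term → Atom Factor gives Atom Factor | Factor. Factor → id Factor Expr gives id Factor Expr | id Factor.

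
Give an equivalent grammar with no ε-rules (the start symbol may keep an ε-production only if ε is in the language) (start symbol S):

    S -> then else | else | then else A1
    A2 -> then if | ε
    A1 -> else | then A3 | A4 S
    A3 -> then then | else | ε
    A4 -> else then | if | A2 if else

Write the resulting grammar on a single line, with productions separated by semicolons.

S -> then else | else | then else A1; A2 -> then if; A1 -> else | then A3 | then | A4 S; A3 -> then then | else; A4 -> else then | if | A2 if else | if else

Nullable set = {A2, A3}.
ε ∉ L(G), so no ε-production is kept.
Expand every rule over subsets of its nullable positions: A1 → then A3 gives then A3 | then. A4 → A2 if else gives A2 if else | if else.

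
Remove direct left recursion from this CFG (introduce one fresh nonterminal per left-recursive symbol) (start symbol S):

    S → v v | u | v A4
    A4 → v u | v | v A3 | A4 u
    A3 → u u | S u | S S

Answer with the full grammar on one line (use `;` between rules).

S → v v | u | v A4; A4 → v u A4' | v A4' | v A3 A4'; A3 → u u | S u | S S; A4' → u A4' | ε

Directly left-recursive nonterminal: A4.
For A4: α = {u}, β = {v u, v, v A3}. Rewrite as A4 → β A4' and A4' → α A4' | ε.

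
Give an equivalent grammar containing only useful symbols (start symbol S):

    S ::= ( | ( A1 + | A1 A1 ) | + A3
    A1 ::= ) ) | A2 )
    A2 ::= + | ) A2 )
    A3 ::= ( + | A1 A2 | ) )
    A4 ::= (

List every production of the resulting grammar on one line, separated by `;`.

S ::= ( | ( A1 + | A1 A1 ) | + A3; A1 ::= ) ) | A2 ); A2 ::= + | ) A2 ); A3 ::= ( + | A1 A2 | ) )

Generating nonterminals: {A1, A2, A3, A4, S}.
Reachable from S after that: {A1, A2, A3, S}.
Removed useless symbols: {A4} and every production mentioning them.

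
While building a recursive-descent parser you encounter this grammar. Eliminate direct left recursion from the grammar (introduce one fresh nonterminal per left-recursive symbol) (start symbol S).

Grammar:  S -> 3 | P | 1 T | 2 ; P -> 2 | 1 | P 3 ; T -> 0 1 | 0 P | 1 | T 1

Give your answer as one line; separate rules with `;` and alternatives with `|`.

S -> 3 | P | 1 T | 2; P -> 2 P' | 1 P'; T -> 0 1 T' | 0 P T' | 1 T'; P' -> 3 P' | eps; T' -> 1 T' | eps

P, T are directly left-recursive.
For P: α = {3}, β = {2, 1}. Rewrite as P → β P' and P' → α P' | ε.
For T: α = {1}, β = {0 1, 0 P, 1}. Rewrite as T → β T' and T' → α T' | ε.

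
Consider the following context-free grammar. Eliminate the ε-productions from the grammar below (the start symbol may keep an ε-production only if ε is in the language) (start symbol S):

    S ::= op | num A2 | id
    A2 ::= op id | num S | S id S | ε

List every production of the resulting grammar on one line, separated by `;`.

Nullable nonterminals: {A2}.
ε ∉ L(G), so no ε-production is kept.
Expand every rule over subsets of its nullable positions: S → num A2 gives num A2 | num.

S ::= op | num A2 | num | id; A2 ::= op id | num S | S id S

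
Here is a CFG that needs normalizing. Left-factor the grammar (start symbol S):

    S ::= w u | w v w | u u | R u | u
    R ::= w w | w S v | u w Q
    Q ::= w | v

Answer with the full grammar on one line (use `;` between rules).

S ::= R u | w S' | u S''; R ::= u w Q | w R'; Q ::= w | v; S' ::= u | v w; S'' ::= u | ε; R' ::= w | S v

S has alternatives sharing prefix 'w': factor to S → w S' with S' → u | v w.
S has alternatives sharing prefix 'u': factor to S → u S'' with S'' → u | ε.
R has alternatives sharing prefix 'w': factor to R → w R' with R' → w | S v.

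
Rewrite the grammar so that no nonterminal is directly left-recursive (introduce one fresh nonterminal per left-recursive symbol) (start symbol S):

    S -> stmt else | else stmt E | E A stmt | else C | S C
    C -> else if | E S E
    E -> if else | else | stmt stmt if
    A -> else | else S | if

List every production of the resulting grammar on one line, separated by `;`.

S -> stmt else S' | else stmt E S' | E A stmt S' | else C S'; C -> else if | E S E; E -> if else | else | stmt stmt if; A -> else | else S | if; S' -> C S' | ε

S is directly left-recursive.
For S: α = {C}, β = {stmt else, else stmt E, E A stmt, else C}. Rewrite as S → β S' and S' → α S' | ε.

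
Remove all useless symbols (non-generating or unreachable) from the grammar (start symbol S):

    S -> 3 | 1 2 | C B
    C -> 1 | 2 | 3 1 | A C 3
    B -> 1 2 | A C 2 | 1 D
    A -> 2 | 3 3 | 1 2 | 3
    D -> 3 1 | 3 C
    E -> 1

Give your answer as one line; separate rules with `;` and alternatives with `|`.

S -> 3 | 1 2 | C B; C -> 1 | 2 | 3 1 | A C 3; B -> 1 2 | A C 2 | 1 D; A -> 2 | 3 3 | 1 2 | 3; D -> 3 1 | 3 C

Generating nonterminals: {A, B, C, D, E, S}.
Reachable from S after that: {A, B, C, D, S}.
Removed useless symbols: {E} and every production mentioning them.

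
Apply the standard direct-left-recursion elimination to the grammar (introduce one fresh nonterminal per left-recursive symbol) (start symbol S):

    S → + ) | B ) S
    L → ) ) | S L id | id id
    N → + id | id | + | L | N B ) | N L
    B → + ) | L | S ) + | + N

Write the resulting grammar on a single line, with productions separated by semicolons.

Left recursion appears on N.
For N: α = {B ), L}, β = {+ id, id, +, L}. Rewrite as N → β N' and N' → α N' | ε.

S → + ) | B ) S; L → ) ) | S L id | id id; N → + id N' | id N' | + N' | L N'; B → + ) | L | S ) + | + N; N' → B ) N' | L N' | ε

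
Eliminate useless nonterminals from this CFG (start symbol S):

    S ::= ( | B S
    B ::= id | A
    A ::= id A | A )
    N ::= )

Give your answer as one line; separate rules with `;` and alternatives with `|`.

S ::= ( | B S; B ::= id

Generating nonterminals: {B, N, S}.
Reachable from S after that: {B, S}.
Removed useless symbols: {A, N} and every production mentioning them.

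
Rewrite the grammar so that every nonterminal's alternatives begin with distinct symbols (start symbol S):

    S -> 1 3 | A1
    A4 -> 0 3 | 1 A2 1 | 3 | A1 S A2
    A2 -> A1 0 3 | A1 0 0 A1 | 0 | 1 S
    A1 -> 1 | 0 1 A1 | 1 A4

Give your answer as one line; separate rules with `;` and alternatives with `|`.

S -> 1 3 | A1; A4 -> 0 3 | 1 A2 1 | 3 | A1 S A2; A2 -> 0 | 1 S | A1 0 A2'; A1 -> 0 1 A1 | 1 A1'; A2' -> 3 | 0 A1; A1' -> eps | A4

A2 has alternatives sharing prefix 'A1 0': factor to A2 → A1 0 A2' with A2' → 3 | 0 A1.
A1 has alternatives sharing prefix '1': factor to A1 → 1 A1' with A1' → ε | A4.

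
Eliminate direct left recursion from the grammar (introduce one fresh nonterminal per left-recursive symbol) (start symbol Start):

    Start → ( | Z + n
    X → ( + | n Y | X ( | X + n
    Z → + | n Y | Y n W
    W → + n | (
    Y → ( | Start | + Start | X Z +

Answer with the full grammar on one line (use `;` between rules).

Directly left-recursive nonterminal: X.
For X: α = {(, + n}, β = {( +, n Y}. Rewrite as X → β X1 and X1 → α X1 | ε.

Start → ( | Z + n; X → ( + X1 | n Y X1; Z → + | n Y | Y n W; W → + n | (; Y → ( | Start | + Start | X Z +; X1 → ( X1 | + n X1 | ε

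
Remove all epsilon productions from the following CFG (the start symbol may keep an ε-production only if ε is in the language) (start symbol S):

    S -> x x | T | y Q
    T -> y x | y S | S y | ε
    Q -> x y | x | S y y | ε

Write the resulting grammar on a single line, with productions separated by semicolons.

S -> x x | T | y Q | y | ε; T -> y x | y S | y | S y; Q -> x y | x | S y y | y y

Nullable set = {Q, S, T}.
ε ∈ L(G) since S is nullable, so keep S → ε.
Add the nullable-subset variants: S → y Q gives y Q | y. T → y S gives y S | y. Q → S y y gives S y y | y y.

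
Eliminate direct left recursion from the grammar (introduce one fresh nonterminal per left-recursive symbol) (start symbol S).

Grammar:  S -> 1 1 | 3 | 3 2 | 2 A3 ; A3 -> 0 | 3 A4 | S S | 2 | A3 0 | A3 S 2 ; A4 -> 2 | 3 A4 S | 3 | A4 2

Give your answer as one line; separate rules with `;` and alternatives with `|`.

S -> 1 1 | 3 | 3 2 | 2 A3; A3 -> 0 A3' | 3 A4 A3' | S S A3' | 2 A3'; A4 -> 2 A4' | 3 A4 S A4' | 3 A4'; A3' -> 0 A3' | S 2 A3' | ε; A4' -> 2 A4' | ε

Left recursion appears on A3, A4.
For A3: α = {0, S 2}, β = {0, 3 A4, S S, 2}. Rewrite as A3 → β A3' and A3' → α A3' | ε.
For A4: α = {2}, β = {2, 3 A4 S, 3}. Rewrite as A4 → β A4' and A4' → α A4' | ε.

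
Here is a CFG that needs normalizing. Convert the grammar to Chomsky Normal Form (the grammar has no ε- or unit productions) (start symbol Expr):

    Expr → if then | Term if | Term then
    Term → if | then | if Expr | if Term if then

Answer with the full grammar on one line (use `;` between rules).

Introduce a nonterminal for each terminal appearing in a rule of length ≥ 2: X1 → if, X2 → then.
Binarize each right-hand side of length ≥ 3 by chaining fresh nonterminals (Y1, Y2, …): affected rules were Term → X1 Term X1 X2.

Expr → X1 X2 | Term X1 | Term X2; Term → if | then | X1 Expr | X1 Y1; X1 → if; X2 → then; Y1 → Term Y2; Y2 → X1 X2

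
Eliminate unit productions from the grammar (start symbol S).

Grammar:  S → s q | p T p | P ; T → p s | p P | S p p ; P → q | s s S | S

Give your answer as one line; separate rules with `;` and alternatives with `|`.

Unit pairs: P ⇒* {S}; S ⇒* {P}.
For every A with A ⇒* B via unit rules, add B's non-unit alternatives to A; then delete every rule of the form X → Y.

S → s q | p T p | q | s s S; T → p s | p P | S p p; P → s q | p T p | q | s s S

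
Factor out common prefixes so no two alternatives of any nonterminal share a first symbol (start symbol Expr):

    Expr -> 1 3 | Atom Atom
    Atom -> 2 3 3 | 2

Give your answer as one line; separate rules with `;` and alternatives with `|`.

Expr -> 1 3 | Atom Atom; Atom -> 2 Atom1; Atom1 -> 3 3 | eps

Atom has alternatives sharing prefix '2': factor to Atom → 2 Atom1 with Atom1 → 3 3 | ε.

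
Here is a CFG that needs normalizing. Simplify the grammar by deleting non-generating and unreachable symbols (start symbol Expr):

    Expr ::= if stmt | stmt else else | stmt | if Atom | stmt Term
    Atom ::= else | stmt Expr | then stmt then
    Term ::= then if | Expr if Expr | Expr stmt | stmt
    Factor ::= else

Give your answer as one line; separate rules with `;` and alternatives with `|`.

Expr ::= if stmt | stmt else else | stmt | if Atom | stmt Term; Atom ::= else | stmt Expr | then stmt then; Term ::= then if | Expr if Expr | Expr stmt | stmt

Generating nonterminals: {Atom, Expr, Factor, Term}.
Reachable from Expr after that: {Atom, Expr, Term}.
Removed useless symbols: {Factor} and every production mentioning them.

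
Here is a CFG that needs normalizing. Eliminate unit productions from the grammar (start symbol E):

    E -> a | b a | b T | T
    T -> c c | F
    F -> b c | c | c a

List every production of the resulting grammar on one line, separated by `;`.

Unit pairs: E ⇒* {F, T}; T ⇒* {F}.
For every A with A ⇒* B via unit rules, add B's non-unit alternatives to A; then delete every rule of the form X → Y.

E -> a | b a | b T | b c | c | c a | c c; T -> b c | c | c a | c c; F -> b c | c | c a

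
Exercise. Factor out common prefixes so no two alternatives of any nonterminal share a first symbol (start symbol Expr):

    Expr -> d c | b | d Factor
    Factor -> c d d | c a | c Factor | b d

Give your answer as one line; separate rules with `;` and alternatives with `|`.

Expr has alternatives sharing prefix 'd': factor to Expr → d Expr1 with Expr1 → c | Factor.
Factor has alternatives sharing prefix 'c': factor to Factor → c Factor1 with Factor1 → d d | a | Factor.

Expr -> b | d Expr1; Factor -> b d | c Factor1; Expr1 -> c | Factor; Factor1 -> d d | a | Factor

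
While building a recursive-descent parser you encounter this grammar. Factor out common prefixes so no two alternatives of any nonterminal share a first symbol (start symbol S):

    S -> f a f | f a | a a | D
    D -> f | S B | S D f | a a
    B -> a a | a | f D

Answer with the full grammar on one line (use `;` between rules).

S -> a a | D | f a S'; D -> f | a a | S D'; B -> f D | a B'; S' -> f | ε; D' -> B | D f; B' -> a | ε

S has alternatives sharing prefix 'f a': factor to S → f a S' with S' → f | ε.
D has alternatives sharing prefix 'S': factor to D → S D' with D' → B | D f.
B has alternatives sharing prefix 'a': factor to B → a B' with B' → a | ε.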